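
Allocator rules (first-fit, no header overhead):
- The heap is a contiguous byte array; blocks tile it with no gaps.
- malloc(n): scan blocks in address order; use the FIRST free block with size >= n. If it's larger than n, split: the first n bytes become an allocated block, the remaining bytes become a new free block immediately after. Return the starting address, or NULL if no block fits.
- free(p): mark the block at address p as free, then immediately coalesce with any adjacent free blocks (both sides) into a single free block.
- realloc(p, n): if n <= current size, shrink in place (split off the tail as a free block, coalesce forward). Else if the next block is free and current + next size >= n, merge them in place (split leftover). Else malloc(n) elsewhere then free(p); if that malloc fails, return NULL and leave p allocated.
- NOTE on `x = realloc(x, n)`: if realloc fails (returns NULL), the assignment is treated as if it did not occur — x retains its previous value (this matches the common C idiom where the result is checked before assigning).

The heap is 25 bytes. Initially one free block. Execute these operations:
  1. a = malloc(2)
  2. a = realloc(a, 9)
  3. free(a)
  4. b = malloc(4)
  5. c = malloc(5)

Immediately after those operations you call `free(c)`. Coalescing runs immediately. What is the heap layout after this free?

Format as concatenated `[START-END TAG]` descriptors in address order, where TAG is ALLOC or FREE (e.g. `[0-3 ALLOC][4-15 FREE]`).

Answer: [0-3 ALLOC][4-24 FREE]

Derivation:
Op 1: a = malloc(2) -> a = 0; heap: [0-1 ALLOC][2-24 FREE]
Op 2: a = realloc(a, 9) -> a = 0; heap: [0-8 ALLOC][9-24 FREE]
Op 3: free(a) -> (freed a); heap: [0-24 FREE]
Op 4: b = malloc(4) -> b = 0; heap: [0-3 ALLOC][4-24 FREE]
Op 5: c = malloc(5) -> c = 4; heap: [0-3 ALLOC][4-8 ALLOC][9-24 FREE]
free(c): c = 4 -> block [4-8 ALLOC]; mark free, coalesce with adjacent free neighbors -> [0-3 ALLOC][4-24 FREE]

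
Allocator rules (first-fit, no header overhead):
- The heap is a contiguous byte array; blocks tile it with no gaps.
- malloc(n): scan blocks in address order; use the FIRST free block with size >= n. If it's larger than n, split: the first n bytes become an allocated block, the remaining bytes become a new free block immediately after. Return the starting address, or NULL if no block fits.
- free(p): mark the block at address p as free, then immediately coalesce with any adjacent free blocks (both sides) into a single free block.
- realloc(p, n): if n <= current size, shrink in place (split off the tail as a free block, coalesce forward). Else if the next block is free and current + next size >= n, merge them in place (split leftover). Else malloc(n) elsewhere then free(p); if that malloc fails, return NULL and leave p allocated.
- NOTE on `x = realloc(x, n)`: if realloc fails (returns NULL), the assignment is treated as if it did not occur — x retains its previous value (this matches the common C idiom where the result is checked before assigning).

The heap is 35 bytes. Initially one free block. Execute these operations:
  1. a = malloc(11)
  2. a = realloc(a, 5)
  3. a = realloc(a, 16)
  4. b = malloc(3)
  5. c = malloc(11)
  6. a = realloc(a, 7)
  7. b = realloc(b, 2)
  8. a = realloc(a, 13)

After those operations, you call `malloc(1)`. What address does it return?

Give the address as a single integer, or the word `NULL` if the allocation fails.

Op 1: a = malloc(11) -> a = 0; heap: [0-10 ALLOC][11-34 FREE]
Op 2: a = realloc(a, 5) -> a = 0; heap: [0-4 ALLOC][5-34 FREE]
Op 3: a = realloc(a, 16) -> a = 0; heap: [0-15 ALLOC][16-34 FREE]
Op 4: b = malloc(3) -> b = 16; heap: [0-15 ALLOC][16-18 ALLOC][19-34 FREE]
Op 5: c = malloc(11) -> c = 19; heap: [0-15 ALLOC][16-18 ALLOC][19-29 ALLOC][30-34 FREE]
Op 6: a = realloc(a, 7) -> a = 0; heap: [0-6 ALLOC][7-15 FREE][16-18 ALLOC][19-29 ALLOC][30-34 FREE]
Op 7: b = realloc(b, 2) -> b = 16; heap: [0-6 ALLOC][7-15 FREE][16-17 ALLOC][18-18 FREE][19-29 ALLOC][30-34 FREE]
Op 8: a = realloc(a, 13) -> a = 0; heap: [0-12 ALLOC][13-15 FREE][16-17 ALLOC][18-18 FREE][19-29 ALLOC][30-34 FREE]
malloc(1): first-fit scan over [0-12 ALLOC][13-15 FREE][16-17 ALLOC][18-18 FREE][19-29 ALLOC][30-34 FREE] -> 13

Answer: 13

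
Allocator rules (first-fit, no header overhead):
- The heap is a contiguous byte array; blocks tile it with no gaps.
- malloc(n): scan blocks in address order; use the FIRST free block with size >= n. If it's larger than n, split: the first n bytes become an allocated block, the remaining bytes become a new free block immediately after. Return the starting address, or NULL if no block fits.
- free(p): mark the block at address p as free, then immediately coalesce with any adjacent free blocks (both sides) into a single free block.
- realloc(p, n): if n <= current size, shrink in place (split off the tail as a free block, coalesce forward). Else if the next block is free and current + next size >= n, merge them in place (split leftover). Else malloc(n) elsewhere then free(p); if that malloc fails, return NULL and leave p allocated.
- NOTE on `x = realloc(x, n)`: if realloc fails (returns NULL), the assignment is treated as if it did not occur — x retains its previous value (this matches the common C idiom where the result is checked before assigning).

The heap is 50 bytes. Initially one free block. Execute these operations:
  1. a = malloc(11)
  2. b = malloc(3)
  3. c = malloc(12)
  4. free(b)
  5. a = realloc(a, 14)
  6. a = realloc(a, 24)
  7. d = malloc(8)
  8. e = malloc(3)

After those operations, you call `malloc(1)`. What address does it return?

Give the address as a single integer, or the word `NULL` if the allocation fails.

Op 1: a = malloc(11) -> a = 0; heap: [0-10 ALLOC][11-49 FREE]
Op 2: b = malloc(3) -> b = 11; heap: [0-10 ALLOC][11-13 ALLOC][14-49 FREE]
Op 3: c = malloc(12) -> c = 14; heap: [0-10 ALLOC][11-13 ALLOC][14-25 ALLOC][26-49 FREE]
Op 4: free(b) -> (freed b); heap: [0-10 ALLOC][11-13 FREE][14-25 ALLOC][26-49 FREE]
Op 5: a = realloc(a, 14) -> a = 0; heap: [0-13 ALLOC][14-25 ALLOC][26-49 FREE]
Op 6: a = realloc(a, 24) -> a = 26; heap: [0-13 FREE][14-25 ALLOC][26-49 ALLOC]
Op 7: d = malloc(8) -> d = 0; heap: [0-7 ALLOC][8-13 FREE][14-25 ALLOC][26-49 ALLOC]
Op 8: e = malloc(3) -> e = 8; heap: [0-7 ALLOC][8-10 ALLOC][11-13 FREE][14-25 ALLOC][26-49 ALLOC]
malloc(1): first-fit scan over [0-7 ALLOC][8-10 ALLOC][11-13 FREE][14-25 ALLOC][26-49 ALLOC] -> 11

Answer: 11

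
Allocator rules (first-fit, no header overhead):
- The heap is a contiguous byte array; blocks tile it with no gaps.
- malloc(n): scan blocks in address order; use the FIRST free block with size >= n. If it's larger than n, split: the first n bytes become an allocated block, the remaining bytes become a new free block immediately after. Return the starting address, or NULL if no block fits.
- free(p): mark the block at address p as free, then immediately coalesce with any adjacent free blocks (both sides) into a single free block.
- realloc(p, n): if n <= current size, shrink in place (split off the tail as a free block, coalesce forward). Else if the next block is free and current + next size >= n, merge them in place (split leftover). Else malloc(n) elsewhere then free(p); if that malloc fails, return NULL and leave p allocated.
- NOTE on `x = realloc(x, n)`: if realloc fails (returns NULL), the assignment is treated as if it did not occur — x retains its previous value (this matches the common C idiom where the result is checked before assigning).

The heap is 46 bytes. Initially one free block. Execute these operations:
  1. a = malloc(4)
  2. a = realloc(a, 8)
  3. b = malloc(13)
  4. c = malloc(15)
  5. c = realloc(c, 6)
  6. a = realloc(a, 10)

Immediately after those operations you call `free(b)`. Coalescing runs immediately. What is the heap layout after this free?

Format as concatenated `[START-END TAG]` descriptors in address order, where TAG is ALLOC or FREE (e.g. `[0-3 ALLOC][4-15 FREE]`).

Op 1: a = malloc(4) -> a = 0; heap: [0-3 ALLOC][4-45 FREE]
Op 2: a = realloc(a, 8) -> a = 0; heap: [0-7 ALLOC][8-45 FREE]
Op 3: b = malloc(13) -> b = 8; heap: [0-7 ALLOC][8-20 ALLOC][21-45 FREE]
Op 4: c = malloc(15) -> c = 21; heap: [0-7 ALLOC][8-20 ALLOC][21-35 ALLOC][36-45 FREE]
Op 5: c = realloc(c, 6) -> c = 21; heap: [0-7 ALLOC][8-20 ALLOC][21-26 ALLOC][27-45 FREE]
Op 6: a = realloc(a, 10) -> a = 27; heap: [0-7 FREE][8-20 ALLOC][21-26 ALLOC][27-36 ALLOC][37-45 FREE]
free(b): b = 8 -> block [8-20 ALLOC]; mark free, coalesce with adjacent free neighbors -> [0-20 FREE][21-26 ALLOC][27-36 ALLOC][37-45 FREE]

Answer: [0-20 FREE][21-26 ALLOC][27-36 ALLOC][37-45 FREE]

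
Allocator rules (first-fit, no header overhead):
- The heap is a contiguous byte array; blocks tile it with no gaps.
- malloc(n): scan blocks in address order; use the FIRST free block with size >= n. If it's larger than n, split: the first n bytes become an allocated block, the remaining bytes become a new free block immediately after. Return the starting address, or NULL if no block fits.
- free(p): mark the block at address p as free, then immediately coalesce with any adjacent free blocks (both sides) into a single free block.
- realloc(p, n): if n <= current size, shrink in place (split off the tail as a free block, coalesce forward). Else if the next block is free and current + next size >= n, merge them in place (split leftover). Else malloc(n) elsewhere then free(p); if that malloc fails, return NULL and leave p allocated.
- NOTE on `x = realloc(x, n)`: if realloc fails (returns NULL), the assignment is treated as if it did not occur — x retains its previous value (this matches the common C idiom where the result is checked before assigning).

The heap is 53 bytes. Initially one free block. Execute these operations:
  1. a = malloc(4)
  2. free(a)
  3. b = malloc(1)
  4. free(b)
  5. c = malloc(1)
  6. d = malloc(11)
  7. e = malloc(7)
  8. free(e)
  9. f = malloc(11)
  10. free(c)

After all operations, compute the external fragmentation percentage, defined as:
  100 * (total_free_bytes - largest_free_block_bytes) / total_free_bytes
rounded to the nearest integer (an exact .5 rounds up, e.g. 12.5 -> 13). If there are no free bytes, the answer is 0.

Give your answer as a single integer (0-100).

Answer: 3

Derivation:
Op 1: a = malloc(4) -> a = 0; heap: [0-3 ALLOC][4-52 FREE]
Op 2: free(a) -> (freed a); heap: [0-52 FREE]
Op 3: b = malloc(1) -> b = 0; heap: [0-0 ALLOC][1-52 FREE]
Op 4: free(b) -> (freed b); heap: [0-52 FREE]
Op 5: c = malloc(1) -> c = 0; heap: [0-0 ALLOC][1-52 FREE]
Op 6: d = malloc(11) -> d = 1; heap: [0-0 ALLOC][1-11 ALLOC][12-52 FREE]
Op 7: e = malloc(7) -> e = 12; heap: [0-0 ALLOC][1-11 ALLOC][12-18 ALLOC][19-52 FREE]
Op 8: free(e) -> (freed e); heap: [0-0 ALLOC][1-11 ALLOC][12-52 FREE]
Op 9: f = malloc(11) -> f = 12; heap: [0-0 ALLOC][1-11 ALLOC][12-22 ALLOC][23-52 FREE]
Op 10: free(c) -> (freed c); heap: [0-0 FREE][1-11 ALLOC][12-22 ALLOC][23-52 FREE]
Free blocks: [1 30] total_free=31 largest=30 -> 100*(31-30)/31 = 100/31 ≈ 3.226 -> rounds to 3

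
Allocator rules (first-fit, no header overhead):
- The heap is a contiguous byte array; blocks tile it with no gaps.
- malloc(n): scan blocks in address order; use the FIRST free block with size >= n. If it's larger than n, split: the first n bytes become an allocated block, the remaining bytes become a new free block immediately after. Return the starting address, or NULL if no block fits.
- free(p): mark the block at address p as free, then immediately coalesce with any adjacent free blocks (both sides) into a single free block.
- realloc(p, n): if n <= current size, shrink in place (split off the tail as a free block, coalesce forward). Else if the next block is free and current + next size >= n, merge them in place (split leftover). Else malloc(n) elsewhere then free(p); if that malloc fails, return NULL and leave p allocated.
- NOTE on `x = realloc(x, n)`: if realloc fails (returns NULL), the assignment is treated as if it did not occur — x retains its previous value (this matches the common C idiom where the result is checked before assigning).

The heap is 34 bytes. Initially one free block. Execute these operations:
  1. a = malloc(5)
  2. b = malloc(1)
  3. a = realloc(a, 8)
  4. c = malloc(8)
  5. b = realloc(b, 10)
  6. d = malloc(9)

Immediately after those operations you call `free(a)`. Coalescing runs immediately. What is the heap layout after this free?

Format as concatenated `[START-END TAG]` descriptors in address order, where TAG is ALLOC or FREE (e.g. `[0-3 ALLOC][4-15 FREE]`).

Answer: [0-13 FREE][14-21 ALLOC][22-31 ALLOC][32-33 FREE]

Derivation:
Op 1: a = malloc(5) -> a = 0; heap: [0-4 ALLOC][5-33 FREE]
Op 2: b = malloc(1) -> b = 5; heap: [0-4 ALLOC][5-5 ALLOC][6-33 FREE]
Op 3: a = realloc(a, 8) -> a = 6; heap: [0-4 FREE][5-5 ALLOC][6-13 ALLOC][14-33 FREE]
Op 4: c = malloc(8) -> c = 14; heap: [0-4 FREE][5-5 ALLOC][6-13 ALLOC][14-21 ALLOC][22-33 FREE]
Op 5: b = realloc(b, 10) -> b = 22; heap: [0-5 FREE][6-13 ALLOC][14-21 ALLOC][22-31 ALLOC][32-33 FREE]
Op 6: d = malloc(9) -> d = NULL; heap: [0-5 FREE][6-13 ALLOC][14-21 ALLOC][22-31 ALLOC][32-33 FREE]
free(a): a = 6 -> block [6-13 ALLOC]; mark free, coalesce with adjacent free neighbors -> [0-13 FREE][14-21 ALLOC][22-31 ALLOC][32-33 FREE]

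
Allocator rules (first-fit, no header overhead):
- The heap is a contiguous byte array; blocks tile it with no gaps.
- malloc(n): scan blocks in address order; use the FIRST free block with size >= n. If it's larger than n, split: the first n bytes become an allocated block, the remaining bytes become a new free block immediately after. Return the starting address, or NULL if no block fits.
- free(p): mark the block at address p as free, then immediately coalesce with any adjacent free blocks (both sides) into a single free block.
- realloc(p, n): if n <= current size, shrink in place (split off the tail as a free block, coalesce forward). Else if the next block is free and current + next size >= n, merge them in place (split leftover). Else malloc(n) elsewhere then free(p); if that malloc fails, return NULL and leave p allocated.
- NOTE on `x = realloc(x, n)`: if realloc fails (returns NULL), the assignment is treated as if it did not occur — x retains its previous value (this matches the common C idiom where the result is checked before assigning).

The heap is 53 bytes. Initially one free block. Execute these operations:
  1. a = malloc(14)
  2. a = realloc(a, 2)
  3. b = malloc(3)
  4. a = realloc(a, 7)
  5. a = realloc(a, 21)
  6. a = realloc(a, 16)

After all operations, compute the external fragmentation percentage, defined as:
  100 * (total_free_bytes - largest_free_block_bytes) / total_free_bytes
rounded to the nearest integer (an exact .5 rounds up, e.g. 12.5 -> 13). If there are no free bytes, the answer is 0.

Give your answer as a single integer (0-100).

Answer: 6

Derivation:
Op 1: a = malloc(14) -> a = 0; heap: [0-13 ALLOC][14-52 FREE]
Op 2: a = realloc(a, 2) -> a = 0; heap: [0-1 ALLOC][2-52 FREE]
Op 3: b = malloc(3) -> b = 2; heap: [0-1 ALLOC][2-4 ALLOC][5-52 FREE]
Op 4: a = realloc(a, 7) -> a = 5; heap: [0-1 FREE][2-4 ALLOC][5-11 ALLOC][12-52 FREE]
Op 5: a = realloc(a, 21) -> a = 5; heap: [0-1 FREE][2-4 ALLOC][5-25 ALLOC][26-52 FREE]
Op 6: a = realloc(a, 16) -> a = 5; heap: [0-1 FREE][2-4 ALLOC][5-20 ALLOC][21-52 FREE]
Free blocks: [2 32] total_free=34 largest=32 -> 100*(34-32)/34 = 200/34 ≈ 5.882 -> rounds to 6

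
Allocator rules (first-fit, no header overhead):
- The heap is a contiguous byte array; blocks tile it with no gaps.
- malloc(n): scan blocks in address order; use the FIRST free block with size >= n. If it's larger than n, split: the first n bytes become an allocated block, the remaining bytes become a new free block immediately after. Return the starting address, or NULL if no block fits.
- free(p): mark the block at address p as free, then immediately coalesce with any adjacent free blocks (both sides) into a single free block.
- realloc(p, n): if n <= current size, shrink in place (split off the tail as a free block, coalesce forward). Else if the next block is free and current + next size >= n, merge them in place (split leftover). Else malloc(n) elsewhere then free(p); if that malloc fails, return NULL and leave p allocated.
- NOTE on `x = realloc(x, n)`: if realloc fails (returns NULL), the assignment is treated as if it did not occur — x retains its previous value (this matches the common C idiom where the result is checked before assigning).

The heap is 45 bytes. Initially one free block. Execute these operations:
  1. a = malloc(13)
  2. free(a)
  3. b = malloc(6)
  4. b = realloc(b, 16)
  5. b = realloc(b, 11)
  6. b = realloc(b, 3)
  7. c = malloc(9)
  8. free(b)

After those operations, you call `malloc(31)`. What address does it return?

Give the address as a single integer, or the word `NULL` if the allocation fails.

Op 1: a = malloc(13) -> a = 0; heap: [0-12 ALLOC][13-44 FREE]
Op 2: free(a) -> (freed a); heap: [0-44 FREE]
Op 3: b = malloc(6) -> b = 0; heap: [0-5 ALLOC][6-44 FREE]
Op 4: b = realloc(b, 16) -> b = 0; heap: [0-15 ALLOC][16-44 FREE]
Op 5: b = realloc(b, 11) -> b = 0; heap: [0-10 ALLOC][11-44 FREE]
Op 6: b = realloc(b, 3) -> b = 0; heap: [0-2 ALLOC][3-44 FREE]
Op 7: c = malloc(9) -> c = 3; heap: [0-2 ALLOC][3-11 ALLOC][12-44 FREE]
Op 8: free(b) -> (freed b); heap: [0-2 FREE][3-11 ALLOC][12-44 FREE]
malloc(31): first-fit scan over [0-2 FREE][3-11 ALLOC][12-44 FREE] -> 12

Answer: 12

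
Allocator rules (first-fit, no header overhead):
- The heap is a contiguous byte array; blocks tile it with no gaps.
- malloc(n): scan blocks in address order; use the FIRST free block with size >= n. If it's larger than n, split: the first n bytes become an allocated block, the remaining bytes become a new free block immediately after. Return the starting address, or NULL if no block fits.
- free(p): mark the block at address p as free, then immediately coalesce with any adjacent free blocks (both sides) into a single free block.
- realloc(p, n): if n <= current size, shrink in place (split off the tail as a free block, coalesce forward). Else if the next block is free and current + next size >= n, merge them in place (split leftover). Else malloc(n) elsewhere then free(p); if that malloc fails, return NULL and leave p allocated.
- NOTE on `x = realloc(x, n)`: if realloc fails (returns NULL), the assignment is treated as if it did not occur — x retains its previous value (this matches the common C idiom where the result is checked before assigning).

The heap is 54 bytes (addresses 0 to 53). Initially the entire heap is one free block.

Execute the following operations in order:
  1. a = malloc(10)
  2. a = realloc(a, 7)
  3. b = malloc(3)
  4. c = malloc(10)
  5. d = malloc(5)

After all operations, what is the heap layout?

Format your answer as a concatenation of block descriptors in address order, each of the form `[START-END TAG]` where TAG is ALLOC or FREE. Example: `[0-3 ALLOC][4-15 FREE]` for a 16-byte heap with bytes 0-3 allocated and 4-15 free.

Answer: [0-6 ALLOC][7-9 ALLOC][10-19 ALLOC][20-24 ALLOC][25-53 FREE]

Derivation:
Op 1: a = malloc(10) -> a = 0; heap: [0-9 ALLOC][10-53 FREE]
Op 2: a = realloc(a, 7) -> a = 0; heap: [0-6 ALLOC][7-53 FREE]
Op 3: b = malloc(3) -> b = 7; heap: [0-6 ALLOC][7-9 ALLOC][10-53 FREE]
Op 4: c = malloc(10) -> c = 10; heap: [0-6 ALLOC][7-9 ALLOC][10-19 ALLOC][20-53 FREE]
Op 5: d = malloc(5) -> d = 20; heap: [0-6 ALLOC][7-9 ALLOC][10-19 ALLOC][20-24 ALLOC][25-53 FREE]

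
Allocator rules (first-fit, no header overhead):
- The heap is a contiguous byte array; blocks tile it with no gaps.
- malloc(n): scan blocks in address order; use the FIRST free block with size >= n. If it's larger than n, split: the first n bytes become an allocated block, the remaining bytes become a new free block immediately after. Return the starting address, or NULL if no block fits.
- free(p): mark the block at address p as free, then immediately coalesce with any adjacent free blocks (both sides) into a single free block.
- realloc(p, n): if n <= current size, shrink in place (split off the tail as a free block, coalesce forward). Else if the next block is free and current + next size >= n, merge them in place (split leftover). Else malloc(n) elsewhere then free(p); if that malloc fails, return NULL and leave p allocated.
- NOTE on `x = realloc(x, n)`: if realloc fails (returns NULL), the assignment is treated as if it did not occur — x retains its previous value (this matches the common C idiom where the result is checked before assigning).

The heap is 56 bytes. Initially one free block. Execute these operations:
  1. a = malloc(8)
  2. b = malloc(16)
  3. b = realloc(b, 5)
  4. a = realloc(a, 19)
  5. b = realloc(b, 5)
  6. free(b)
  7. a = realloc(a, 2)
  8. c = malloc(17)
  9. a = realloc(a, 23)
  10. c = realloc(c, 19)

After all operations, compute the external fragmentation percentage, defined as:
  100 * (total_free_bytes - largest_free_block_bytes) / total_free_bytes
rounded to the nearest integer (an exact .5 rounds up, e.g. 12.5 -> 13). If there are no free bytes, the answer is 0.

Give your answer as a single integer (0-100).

Op 1: a = malloc(8) -> a = 0; heap: [0-7 ALLOC][8-55 FREE]
Op 2: b = malloc(16) -> b = 8; heap: [0-7 ALLOC][8-23 ALLOC][24-55 FREE]
Op 3: b = realloc(b, 5) -> b = 8; heap: [0-7 ALLOC][8-12 ALLOC][13-55 FREE]
Op 4: a = realloc(a, 19) -> a = 13; heap: [0-7 FREE][8-12 ALLOC][13-31 ALLOC][32-55 FREE]
Op 5: b = realloc(b, 5) -> b = 8; heap: [0-7 FREE][8-12 ALLOC][13-31 ALLOC][32-55 FREE]
Op 6: free(b) -> (freed b); heap: [0-12 FREE][13-31 ALLOC][32-55 FREE]
Op 7: a = realloc(a, 2) -> a = 13; heap: [0-12 FREE][13-14 ALLOC][15-55 FREE]
Op 8: c = malloc(17) -> c = 15; heap: [0-12 FREE][13-14 ALLOC][15-31 ALLOC][32-55 FREE]
Op 9: a = realloc(a, 23) -> a = 32; heap: [0-14 FREE][15-31 ALLOC][32-54 ALLOC][55-55 FREE]
Op 10: c = realloc(c, 19) -> NULL (c unchanged); heap: [0-14 FREE][15-31 ALLOC][32-54 ALLOC][55-55 FREE]
Free blocks: [15 1] total_free=16 largest=15 -> 100*(16-15)/16 = 100/16 = 6.25 -> rounds to 6

Answer: 6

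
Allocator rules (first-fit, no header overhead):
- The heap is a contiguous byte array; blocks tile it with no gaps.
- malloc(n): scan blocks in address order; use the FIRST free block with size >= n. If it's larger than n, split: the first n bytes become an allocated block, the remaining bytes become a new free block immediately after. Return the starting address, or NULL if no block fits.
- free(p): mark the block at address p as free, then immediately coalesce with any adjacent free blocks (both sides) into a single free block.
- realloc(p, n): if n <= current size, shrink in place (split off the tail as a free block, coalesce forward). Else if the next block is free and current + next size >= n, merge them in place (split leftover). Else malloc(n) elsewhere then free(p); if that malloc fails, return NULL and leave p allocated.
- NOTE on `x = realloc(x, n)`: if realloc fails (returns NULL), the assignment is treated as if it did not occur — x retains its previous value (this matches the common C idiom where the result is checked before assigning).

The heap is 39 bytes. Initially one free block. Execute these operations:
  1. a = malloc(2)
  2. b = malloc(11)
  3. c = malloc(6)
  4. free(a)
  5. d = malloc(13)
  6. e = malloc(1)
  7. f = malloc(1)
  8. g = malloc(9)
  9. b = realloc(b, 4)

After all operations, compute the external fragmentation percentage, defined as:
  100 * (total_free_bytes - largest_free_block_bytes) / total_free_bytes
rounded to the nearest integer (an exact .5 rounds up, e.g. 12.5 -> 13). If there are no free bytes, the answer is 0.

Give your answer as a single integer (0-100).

Op 1: a = malloc(2) -> a = 0; heap: [0-1 ALLOC][2-38 FREE]
Op 2: b = malloc(11) -> b = 2; heap: [0-1 ALLOC][2-12 ALLOC][13-38 FREE]
Op 3: c = malloc(6) -> c = 13; heap: [0-1 ALLOC][2-12 ALLOC][13-18 ALLOC][19-38 FREE]
Op 4: free(a) -> (freed a); heap: [0-1 FREE][2-12 ALLOC][13-18 ALLOC][19-38 FREE]
Op 5: d = malloc(13) -> d = 19; heap: [0-1 FREE][2-12 ALLOC][13-18 ALLOC][19-31 ALLOC][32-38 FREE]
Op 6: e = malloc(1) -> e = 0; heap: [0-0 ALLOC][1-1 FREE][2-12 ALLOC][13-18 ALLOC][19-31 ALLOC][32-38 FREE]
Op 7: f = malloc(1) -> f = 1; heap: [0-0 ALLOC][1-1 ALLOC][2-12 ALLOC][13-18 ALLOC][19-31 ALLOC][32-38 FREE]
Op 8: g = malloc(9) -> g = NULL; heap: [0-0 ALLOC][1-1 ALLOC][2-12 ALLOC][13-18 ALLOC][19-31 ALLOC][32-38 FREE]
Op 9: b = realloc(b, 4) -> b = 2; heap: [0-0 ALLOC][1-1 ALLOC][2-5 ALLOC][6-12 FREE][13-18 ALLOC][19-31 ALLOC][32-38 FREE]
Free blocks: [7 7] total_free=14 largest=7 -> 100*(14-7)/14 = 700/14 = 50

Answer: 50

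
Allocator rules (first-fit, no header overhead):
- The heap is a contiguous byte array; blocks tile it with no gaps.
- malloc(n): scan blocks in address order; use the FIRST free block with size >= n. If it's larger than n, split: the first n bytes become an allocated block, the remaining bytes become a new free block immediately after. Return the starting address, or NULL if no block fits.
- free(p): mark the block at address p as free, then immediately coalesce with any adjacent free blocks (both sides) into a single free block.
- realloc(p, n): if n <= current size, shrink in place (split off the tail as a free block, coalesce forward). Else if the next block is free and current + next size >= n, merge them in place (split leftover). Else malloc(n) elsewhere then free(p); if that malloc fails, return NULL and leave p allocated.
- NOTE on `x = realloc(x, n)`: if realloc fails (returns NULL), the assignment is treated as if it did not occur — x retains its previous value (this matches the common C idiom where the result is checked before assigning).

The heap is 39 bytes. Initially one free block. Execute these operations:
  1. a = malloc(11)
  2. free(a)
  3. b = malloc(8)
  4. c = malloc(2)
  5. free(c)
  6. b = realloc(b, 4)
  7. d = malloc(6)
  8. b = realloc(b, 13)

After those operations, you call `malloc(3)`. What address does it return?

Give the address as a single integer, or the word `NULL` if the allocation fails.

Answer: 0

Derivation:
Op 1: a = malloc(11) -> a = 0; heap: [0-10 ALLOC][11-38 FREE]
Op 2: free(a) -> (freed a); heap: [0-38 FREE]
Op 3: b = malloc(8) -> b = 0; heap: [0-7 ALLOC][8-38 FREE]
Op 4: c = malloc(2) -> c = 8; heap: [0-7 ALLOC][8-9 ALLOC][10-38 FREE]
Op 5: free(c) -> (freed c); heap: [0-7 ALLOC][8-38 FREE]
Op 6: b = realloc(b, 4) -> b = 0; heap: [0-3 ALLOC][4-38 FREE]
Op 7: d = malloc(6) -> d = 4; heap: [0-3 ALLOC][4-9 ALLOC][10-38 FREE]
Op 8: b = realloc(b, 13) -> b = 10; heap: [0-3 FREE][4-9 ALLOC][10-22 ALLOC][23-38 FREE]
malloc(3): first-fit scan over [0-3 FREE][4-9 ALLOC][10-22 ALLOC][23-38 FREE] -> 0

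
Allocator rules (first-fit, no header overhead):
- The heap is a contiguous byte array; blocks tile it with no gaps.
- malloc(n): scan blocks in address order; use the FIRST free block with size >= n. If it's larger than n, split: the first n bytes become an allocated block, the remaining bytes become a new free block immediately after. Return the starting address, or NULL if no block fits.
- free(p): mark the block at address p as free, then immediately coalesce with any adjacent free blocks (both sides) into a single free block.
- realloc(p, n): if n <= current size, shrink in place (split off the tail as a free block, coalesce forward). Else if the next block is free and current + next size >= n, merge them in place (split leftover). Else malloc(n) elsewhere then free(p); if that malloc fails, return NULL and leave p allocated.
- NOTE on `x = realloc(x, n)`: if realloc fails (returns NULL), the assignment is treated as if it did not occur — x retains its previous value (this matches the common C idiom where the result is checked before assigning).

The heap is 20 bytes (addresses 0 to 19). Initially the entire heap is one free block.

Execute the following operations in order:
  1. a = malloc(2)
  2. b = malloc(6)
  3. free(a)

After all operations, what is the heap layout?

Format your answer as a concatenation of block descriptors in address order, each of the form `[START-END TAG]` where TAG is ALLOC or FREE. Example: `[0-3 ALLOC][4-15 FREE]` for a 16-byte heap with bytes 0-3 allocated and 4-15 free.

Op 1: a = malloc(2) -> a = 0; heap: [0-1 ALLOC][2-19 FREE]
Op 2: b = malloc(6) -> b = 2; heap: [0-1 ALLOC][2-7 ALLOC][8-19 FREE]
Op 3: free(a) -> (freed a); heap: [0-1 FREE][2-7 ALLOC][8-19 FREE]

Answer: [0-1 FREE][2-7 ALLOC][8-19 FREE]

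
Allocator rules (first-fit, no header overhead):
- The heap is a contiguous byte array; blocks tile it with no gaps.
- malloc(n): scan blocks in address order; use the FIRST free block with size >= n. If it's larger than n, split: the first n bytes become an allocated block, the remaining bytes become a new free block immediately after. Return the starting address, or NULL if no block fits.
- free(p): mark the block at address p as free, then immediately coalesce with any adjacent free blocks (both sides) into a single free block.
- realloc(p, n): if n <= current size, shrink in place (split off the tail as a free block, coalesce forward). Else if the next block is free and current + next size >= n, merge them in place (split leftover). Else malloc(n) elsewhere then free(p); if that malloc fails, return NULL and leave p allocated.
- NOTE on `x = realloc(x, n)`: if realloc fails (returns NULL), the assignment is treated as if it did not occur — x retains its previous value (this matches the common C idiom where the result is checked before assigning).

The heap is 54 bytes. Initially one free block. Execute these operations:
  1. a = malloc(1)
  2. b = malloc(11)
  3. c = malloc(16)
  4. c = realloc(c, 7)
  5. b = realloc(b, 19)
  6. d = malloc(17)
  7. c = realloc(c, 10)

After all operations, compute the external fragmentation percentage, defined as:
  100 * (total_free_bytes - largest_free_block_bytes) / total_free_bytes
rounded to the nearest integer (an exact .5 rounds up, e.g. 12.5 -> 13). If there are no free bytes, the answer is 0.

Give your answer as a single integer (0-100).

Answer: 33

Derivation:
Op 1: a = malloc(1) -> a = 0; heap: [0-0 ALLOC][1-53 FREE]
Op 2: b = malloc(11) -> b = 1; heap: [0-0 ALLOC][1-11 ALLOC][12-53 FREE]
Op 3: c = malloc(16) -> c = 12; heap: [0-0 ALLOC][1-11 ALLOC][12-27 ALLOC][28-53 FREE]
Op 4: c = realloc(c, 7) -> c = 12; heap: [0-0 ALLOC][1-11 ALLOC][12-18 ALLOC][19-53 FREE]
Op 5: b = realloc(b, 19) -> b = 19; heap: [0-0 ALLOC][1-11 FREE][12-18 ALLOC][19-37 ALLOC][38-53 FREE]
Op 6: d = malloc(17) -> d = NULL; heap: [0-0 ALLOC][1-11 FREE][12-18 ALLOC][19-37 ALLOC][38-53 FREE]
Op 7: c = realloc(c, 10) -> c = 1; heap: [0-0 ALLOC][1-10 ALLOC][11-18 FREE][19-37 ALLOC][38-53 FREE]
Free blocks: [8 16] total_free=24 largest=16 -> 100*(24-16)/24 = 800/24 ≈ 33.333 -> rounds to 33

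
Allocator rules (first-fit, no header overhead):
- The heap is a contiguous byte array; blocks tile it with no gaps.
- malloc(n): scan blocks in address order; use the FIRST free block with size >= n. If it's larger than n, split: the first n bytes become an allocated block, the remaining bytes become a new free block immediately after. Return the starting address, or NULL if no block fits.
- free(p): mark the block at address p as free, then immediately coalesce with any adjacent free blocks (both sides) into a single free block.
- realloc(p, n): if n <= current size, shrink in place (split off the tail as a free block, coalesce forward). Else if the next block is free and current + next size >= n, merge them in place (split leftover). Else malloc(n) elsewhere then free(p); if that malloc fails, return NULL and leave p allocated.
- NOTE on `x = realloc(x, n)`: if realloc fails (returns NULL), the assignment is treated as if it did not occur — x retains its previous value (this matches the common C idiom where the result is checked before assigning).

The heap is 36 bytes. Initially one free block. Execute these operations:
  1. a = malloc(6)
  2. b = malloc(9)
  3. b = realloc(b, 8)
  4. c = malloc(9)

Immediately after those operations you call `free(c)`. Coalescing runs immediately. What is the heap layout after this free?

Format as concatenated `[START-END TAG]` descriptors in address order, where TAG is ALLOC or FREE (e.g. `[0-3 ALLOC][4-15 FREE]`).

Op 1: a = malloc(6) -> a = 0; heap: [0-5 ALLOC][6-35 FREE]
Op 2: b = malloc(9) -> b = 6; heap: [0-5 ALLOC][6-14 ALLOC][15-35 FREE]
Op 3: b = realloc(b, 8) -> b = 6; heap: [0-5 ALLOC][6-13 ALLOC][14-35 FREE]
Op 4: c = malloc(9) -> c = 14; heap: [0-5 ALLOC][6-13 ALLOC][14-22 ALLOC][23-35 FREE]
free(c): c = 14 -> block [14-22 ALLOC]; mark free, coalesce with adjacent free neighbors -> [0-5 ALLOC][6-13 ALLOC][14-35 FREE]

Answer: [0-5 ALLOC][6-13 ALLOC][14-35 FREE]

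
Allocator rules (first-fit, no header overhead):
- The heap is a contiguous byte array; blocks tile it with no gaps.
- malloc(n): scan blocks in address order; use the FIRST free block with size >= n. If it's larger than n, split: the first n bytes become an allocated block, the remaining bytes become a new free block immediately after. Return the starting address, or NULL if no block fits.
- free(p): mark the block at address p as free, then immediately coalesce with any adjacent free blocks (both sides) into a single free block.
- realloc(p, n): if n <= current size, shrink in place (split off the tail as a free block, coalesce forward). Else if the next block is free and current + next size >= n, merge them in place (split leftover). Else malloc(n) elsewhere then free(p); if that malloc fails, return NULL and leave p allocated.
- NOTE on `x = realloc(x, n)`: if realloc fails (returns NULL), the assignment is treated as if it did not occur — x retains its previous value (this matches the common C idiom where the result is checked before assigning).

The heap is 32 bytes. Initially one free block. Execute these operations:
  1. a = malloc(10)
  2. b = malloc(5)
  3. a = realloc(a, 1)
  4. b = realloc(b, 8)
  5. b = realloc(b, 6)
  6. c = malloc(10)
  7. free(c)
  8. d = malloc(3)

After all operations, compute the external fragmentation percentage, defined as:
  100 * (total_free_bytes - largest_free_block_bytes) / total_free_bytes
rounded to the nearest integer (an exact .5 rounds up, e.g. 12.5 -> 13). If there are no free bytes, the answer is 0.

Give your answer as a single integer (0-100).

Answer: 27

Derivation:
Op 1: a = malloc(10) -> a = 0; heap: [0-9 ALLOC][10-31 FREE]
Op 2: b = malloc(5) -> b = 10; heap: [0-9 ALLOC][10-14 ALLOC][15-31 FREE]
Op 3: a = realloc(a, 1) -> a = 0; heap: [0-0 ALLOC][1-9 FREE][10-14 ALLOC][15-31 FREE]
Op 4: b = realloc(b, 8) -> b = 10; heap: [0-0 ALLOC][1-9 FREE][10-17 ALLOC][18-31 FREE]
Op 5: b = realloc(b, 6) -> b = 10; heap: [0-0 ALLOC][1-9 FREE][10-15 ALLOC][16-31 FREE]
Op 6: c = malloc(10) -> c = 16; heap: [0-0 ALLOC][1-9 FREE][10-15 ALLOC][16-25 ALLOC][26-31 FREE]
Op 7: free(c) -> (freed c); heap: [0-0 ALLOC][1-9 FREE][10-15 ALLOC][16-31 FREE]
Op 8: d = malloc(3) -> d = 1; heap: [0-0 ALLOC][1-3 ALLOC][4-9 FREE][10-15 ALLOC][16-31 FREE]
Free blocks: [6 16] total_free=22 largest=16 -> 100*(22-16)/22 = 600/22 ≈ 27.273 -> rounds to 27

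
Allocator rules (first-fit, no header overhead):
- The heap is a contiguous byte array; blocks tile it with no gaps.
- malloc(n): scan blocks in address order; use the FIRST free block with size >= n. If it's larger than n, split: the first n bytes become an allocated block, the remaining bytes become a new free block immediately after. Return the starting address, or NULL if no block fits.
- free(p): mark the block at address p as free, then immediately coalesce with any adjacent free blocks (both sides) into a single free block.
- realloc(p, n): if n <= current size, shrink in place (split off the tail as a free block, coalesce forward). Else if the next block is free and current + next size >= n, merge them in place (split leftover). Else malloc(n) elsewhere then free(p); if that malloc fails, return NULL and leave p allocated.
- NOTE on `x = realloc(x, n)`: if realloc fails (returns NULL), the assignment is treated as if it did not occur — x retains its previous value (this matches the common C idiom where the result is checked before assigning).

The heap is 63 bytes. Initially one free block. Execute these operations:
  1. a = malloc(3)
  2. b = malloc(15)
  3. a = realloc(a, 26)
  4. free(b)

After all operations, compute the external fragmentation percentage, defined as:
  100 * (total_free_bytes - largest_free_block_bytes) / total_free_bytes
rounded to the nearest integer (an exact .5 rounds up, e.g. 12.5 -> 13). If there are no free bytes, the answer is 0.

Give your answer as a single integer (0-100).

Op 1: a = malloc(3) -> a = 0; heap: [0-2 ALLOC][3-62 FREE]
Op 2: b = malloc(15) -> b = 3; heap: [0-2 ALLOC][3-17 ALLOC][18-62 FREE]
Op 3: a = realloc(a, 26) -> a = 18; heap: [0-2 FREE][3-17 ALLOC][18-43 ALLOC][44-62 FREE]
Op 4: free(b) -> (freed b); heap: [0-17 FREE][18-43 ALLOC][44-62 FREE]
Free blocks: [18 19] total_free=37 largest=19 -> 100*(37-19)/37 = 1800/37 ≈ 48.649 -> rounds to 49

Answer: 49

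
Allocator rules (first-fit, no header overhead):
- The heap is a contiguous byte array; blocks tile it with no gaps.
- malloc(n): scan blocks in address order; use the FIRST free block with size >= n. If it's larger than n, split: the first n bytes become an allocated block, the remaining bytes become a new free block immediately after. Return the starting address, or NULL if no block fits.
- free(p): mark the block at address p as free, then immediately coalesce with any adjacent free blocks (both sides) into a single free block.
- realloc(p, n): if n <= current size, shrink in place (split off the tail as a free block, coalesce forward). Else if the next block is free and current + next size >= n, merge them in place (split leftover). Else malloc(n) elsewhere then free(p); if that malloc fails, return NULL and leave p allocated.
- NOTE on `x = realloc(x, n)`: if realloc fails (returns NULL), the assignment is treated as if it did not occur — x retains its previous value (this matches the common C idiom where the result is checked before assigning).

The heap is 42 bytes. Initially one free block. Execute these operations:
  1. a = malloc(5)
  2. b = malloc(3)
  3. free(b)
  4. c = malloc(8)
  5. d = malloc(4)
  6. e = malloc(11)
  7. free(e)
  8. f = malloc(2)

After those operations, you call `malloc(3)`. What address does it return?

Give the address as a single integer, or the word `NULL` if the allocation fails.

Op 1: a = malloc(5) -> a = 0; heap: [0-4 ALLOC][5-41 FREE]
Op 2: b = malloc(3) -> b = 5; heap: [0-4 ALLOC][5-7 ALLOC][8-41 FREE]
Op 3: free(b) -> (freed b); heap: [0-4 ALLOC][5-41 FREE]
Op 4: c = malloc(8) -> c = 5; heap: [0-4 ALLOC][5-12 ALLOC][13-41 FREE]
Op 5: d = malloc(4) -> d = 13; heap: [0-4 ALLOC][5-12 ALLOC][13-16 ALLOC][17-41 FREE]
Op 6: e = malloc(11) -> e = 17; heap: [0-4 ALLOC][5-12 ALLOC][13-16 ALLOC][17-27 ALLOC][28-41 FREE]
Op 7: free(e) -> (freed e); heap: [0-4 ALLOC][5-12 ALLOC][13-16 ALLOC][17-41 FREE]
Op 8: f = malloc(2) -> f = 17; heap: [0-4 ALLOC][5-12 ALLOC][13-16 ALLOC][17-18 ALLOC][19-41 FREE]
malloc(3): first-fit scan over [0-4 ALLOC][5-12 ALLOC][13-16 ALLOC][17-18 ALLOC][19-41 FREE] -> 19

Answer: 19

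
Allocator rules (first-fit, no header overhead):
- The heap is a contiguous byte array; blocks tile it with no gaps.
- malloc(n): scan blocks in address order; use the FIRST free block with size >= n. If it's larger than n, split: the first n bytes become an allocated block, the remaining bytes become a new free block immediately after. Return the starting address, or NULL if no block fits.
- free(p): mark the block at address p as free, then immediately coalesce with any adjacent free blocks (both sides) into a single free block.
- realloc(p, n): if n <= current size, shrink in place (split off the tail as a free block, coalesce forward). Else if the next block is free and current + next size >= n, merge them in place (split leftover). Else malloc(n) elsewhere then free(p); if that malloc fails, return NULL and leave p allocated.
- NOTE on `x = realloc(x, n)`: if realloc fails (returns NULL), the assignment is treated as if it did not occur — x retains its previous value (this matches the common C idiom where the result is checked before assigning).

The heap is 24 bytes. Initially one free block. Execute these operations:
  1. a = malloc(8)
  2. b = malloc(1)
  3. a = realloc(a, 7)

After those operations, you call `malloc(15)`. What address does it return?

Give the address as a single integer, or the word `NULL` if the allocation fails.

Answer: 9

Derivation:
Op 1: a = malloc(8) -> a = 0; heap: [0-7 ALLOC][8-23 FREE]
Op 2: b = malloc(1) -> b = 8; heap: [0-7 ALLOC][8-8 ALLOC][9-23 FREE]
Op 3: a = realloc(a, 7) -> a = 0; heap: [0-6 ALLOC][7-7 FREE][8-8 ALLOC][9-23 FREE]
malloc(15): first-fit scan over [0-6 ALLOC][7-7 FREE][8-8 ALLOC][9-23 FREE] -> 9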